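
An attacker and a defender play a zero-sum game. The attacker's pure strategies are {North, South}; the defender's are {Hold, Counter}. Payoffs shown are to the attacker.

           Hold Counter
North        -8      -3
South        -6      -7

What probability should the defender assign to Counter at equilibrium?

Row minima: North → -8, South → -7; maximin = -7.
Column maxima: Hold → -6, Counter → -3; minimax = -6.
-7 ≠ -6, so there is no saddle point; optimal play is mixed.
Let the attacker play North with probability p. Expected payoff against Hold: (-8)p + (-6)(1−p) = −2p − 6; against Counter: (-3)p + (-7)(1−p) = 4p − 7.
Setting these equal: −2p − 6 = 4p − 7 ⇒ −6p = -1 ⇒ p = 1/6, and the value is (-2)·(1/6) − 6 = -19/3.
For the defender: with q = P(Hold), equating North's and South's payoffs gives −5q − 3 = q − 7 ⇒ q = 2/3.

1/3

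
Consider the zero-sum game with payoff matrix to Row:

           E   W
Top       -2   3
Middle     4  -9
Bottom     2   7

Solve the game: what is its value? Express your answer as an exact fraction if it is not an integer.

23/9

Row minima: Top → -2, Middle → -9, Bottom → 2; maximin = 2.
Column maxima: E → 4, W → 7; minimax = 4.
2 ≠ 4, so there is no saddle point; optimal play is mixed.
Top is strictly dominated by Bottom, so Row never plays it.
On the remaining 2×2 (Middle, Bottom vs E, W):
Let Row play Middle with probability p. Expected payoff against E: 4p + 2(1−p) = 2p + 2; against W: (-9)p + 7(1−p) = −16p + 7.
Setting these equal: 2p + 2 = −16p + 7 ⇒ 18p = 5 ⇒ p = 5/18, and the value is (2)·(5/18) + 2 = 23/9.
For Column: with q = P(E), equating Middle's and Bottom's payoffs gives 13q − 9 = −5q + 7 ⇒ q = 8/9.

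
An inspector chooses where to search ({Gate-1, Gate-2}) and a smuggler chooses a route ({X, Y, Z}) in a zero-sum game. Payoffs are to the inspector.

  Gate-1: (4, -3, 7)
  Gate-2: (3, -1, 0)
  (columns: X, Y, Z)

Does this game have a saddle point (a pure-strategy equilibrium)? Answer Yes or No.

Row minima: Gate-1 → -3, Gate-2 → -1; maximin = -1.
Column maxima: X → 4, Y → -1, Z → 7; minimax = -1.
maximin = minimax = -1, so a saddle point exists.

Yes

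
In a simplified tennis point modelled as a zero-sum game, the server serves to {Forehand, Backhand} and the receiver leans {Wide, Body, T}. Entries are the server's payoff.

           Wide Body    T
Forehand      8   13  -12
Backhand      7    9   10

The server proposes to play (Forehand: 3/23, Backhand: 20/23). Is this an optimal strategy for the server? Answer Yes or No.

Yes

Against Wide this mix gives (3/23)·8 + (20/23)·7 = 164/23.
Against Body this mix gives (3/23)·13 + (20/23)·9 = 219/23.
Against T this mix gives (3/23)·(-12) + (20/23)·10 = 164/23.
All of the receiver's active replies (Wide, T) yield 164/23, and no column does worse for the server. The mix makes the receiver indifferent and guarantees 164/23, so it is optimal.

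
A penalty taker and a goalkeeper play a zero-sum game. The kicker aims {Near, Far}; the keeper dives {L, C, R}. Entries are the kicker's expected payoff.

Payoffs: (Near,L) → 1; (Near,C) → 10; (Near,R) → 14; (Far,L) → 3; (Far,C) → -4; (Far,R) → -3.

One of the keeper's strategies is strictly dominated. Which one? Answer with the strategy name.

R

C holds the kicker's payoff strictly below R in every row: 10 < 14, -4 < -3.
So R is strictly dominated for the keeper.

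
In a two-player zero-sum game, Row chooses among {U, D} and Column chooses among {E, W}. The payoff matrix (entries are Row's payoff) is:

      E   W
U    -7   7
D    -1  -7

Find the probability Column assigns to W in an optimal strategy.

Row minima: U → -7, D → -7; maximin = -7.
Column maxima: E → -1, W → 7; minimax = -1.
-7 ≠ -1, so there is no saddle point; optimal play is mixed.
Let Row play U with probability p. Expected payoff against E: (-7)p + (-1)(1−p) = −6p − 1; against W: 7p + (-7)(1−p) = 14p − 7.
Setting these equal: −6p − 1 = 14p − 7 ⇒ −20p = -6 ⇒ p = 3/10, and the value is (-6)·(3/10) − 1 = -14/5.
For Column: with q = P(E), equating U's and D's payoffs gives −14q + 7 = 6q − 7 ⇒ q = 7/10.

3/10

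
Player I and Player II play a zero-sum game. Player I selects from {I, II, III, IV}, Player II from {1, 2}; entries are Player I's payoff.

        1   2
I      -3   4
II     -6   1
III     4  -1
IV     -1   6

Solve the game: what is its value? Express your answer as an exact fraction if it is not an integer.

23/12

Row minima: I → -3, II → -6, III → -1, IV → -1; maximin = -1.
Column maxima: 1 → 4, 2 → 6; minimax = 4.
-1 ≠ 4, so there is no saddle point; optimal play is mixed.
I is strictly dominated by IV, so Player I never plays it.
II is strictly dominated by IV, so Player I never plays it.
On the remaining 2×2 (III, IV vs 1, 2):
Let Player I play III with probability p. Expected payoff against 1: 4p + (-1)(1−p) = 5p − 1; against 2: (-1)p + 6(1−p) = −7p + 6.
Setting these equal: 5p − 1 = −7p + 6 ⇒ 12p = 7 ⇒ p = 7/12, and the value is (5)·(7/12) − 1 = 23/12.
For Player II: with q = P(1), equating III's and IV's payoffs gives 5q − 1 = −7q + 6 ⇒ q = 7/12.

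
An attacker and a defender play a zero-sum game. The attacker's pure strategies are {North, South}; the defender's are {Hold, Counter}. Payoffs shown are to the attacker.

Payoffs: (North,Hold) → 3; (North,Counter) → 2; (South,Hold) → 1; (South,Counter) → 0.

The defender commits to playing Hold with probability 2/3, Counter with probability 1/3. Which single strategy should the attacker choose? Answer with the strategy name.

Expected payoff of North: (2/3)·3 + (1/3)·2 = 8/3.
Expected payoff of South: (2/3)·1 + (1/3)·0 = 2/3.
The largest is 8/3, so the attacker's best response is North.

North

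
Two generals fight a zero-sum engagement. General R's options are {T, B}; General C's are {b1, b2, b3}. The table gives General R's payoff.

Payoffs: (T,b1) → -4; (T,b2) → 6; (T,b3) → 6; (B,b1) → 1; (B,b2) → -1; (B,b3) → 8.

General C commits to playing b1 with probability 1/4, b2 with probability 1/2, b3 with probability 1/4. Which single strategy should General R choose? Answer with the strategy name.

Expected payoff of T: (1/4)·(-4) + (1/2)·6 + (1/4)·6 = 7/2.
Expected payoff of B: (1/4)·1 + (1/2)·(-1) + (1/4)·8 = 7/4.
The largest is 7/2, so General R's best response is T.

T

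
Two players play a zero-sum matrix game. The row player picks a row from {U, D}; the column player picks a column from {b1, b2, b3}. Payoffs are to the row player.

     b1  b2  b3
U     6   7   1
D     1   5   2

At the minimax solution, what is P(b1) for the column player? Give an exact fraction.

Row minima: U → 1, D → 1; maximin = 1.
Column maxima: b1 → 6, b2 → 7, b3 → 2; minimax = 2.
1 ≠ 2, so there is no saddle point; optimal play is mixed.
b2 is strictly dominated by b1 (it gives the row player strictly more in every row), so the column player never plays it.
On the remaining 2×2 (U, D vs b1, b3):
Let the row player play U with probability p. Expected payoff against b1: 6p + 1(1−p) = 5p + 1; against b3: 1p + 2(1−p) = −p + 2.
Setting these equal: 5p + 1 = −p + 2 ⇒ 6p = 1 ⇒ p = 1/6, and the value is (5)·(1/6) + 1 = 11/6.
For the column player: with q = P(b1), equating U's and D's payoffs gives 5q + 1 = −q + 2 ⇒ q = 1/6.

1/6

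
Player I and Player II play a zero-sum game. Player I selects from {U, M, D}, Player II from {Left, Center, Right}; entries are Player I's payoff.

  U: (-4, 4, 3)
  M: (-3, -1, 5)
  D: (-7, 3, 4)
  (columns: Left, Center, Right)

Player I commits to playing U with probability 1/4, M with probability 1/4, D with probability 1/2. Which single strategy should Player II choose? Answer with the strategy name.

If Player II plays Left, Player I's expected payoff is (1/4)·(-4) + (1/4)·(-3) + (1/2)·(-7) = -21/4.
If Player II plays Center, Player I's expected payoff is (1/4)·4 + (1/4)·(-1) + (1/2)·3 = 9/4.
If Player II plays Right, Player I's expected payoff is (1/4)·3 + (1/4)·5 + (1/2)·4 = 4.
Player II minimizes Player I's payoff; the smallest is -21/4, so the best response is Left.

Left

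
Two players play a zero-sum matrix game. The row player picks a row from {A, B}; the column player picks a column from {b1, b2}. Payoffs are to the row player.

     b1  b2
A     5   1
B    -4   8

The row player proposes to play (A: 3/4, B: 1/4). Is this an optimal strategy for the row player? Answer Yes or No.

Yes

Against b1 this mix gives (3/4)·5 + (1/4)·(-4) = 11/4.
Against b2 this mix gives (3/4)·1 + (1/4)·8 = 11/4.
All of the column player's active replies (b1, b2) yield 11/4, and no column does worse for the row player. The mix makes the column player indifferent and guarantees 11/4, so it is optimal.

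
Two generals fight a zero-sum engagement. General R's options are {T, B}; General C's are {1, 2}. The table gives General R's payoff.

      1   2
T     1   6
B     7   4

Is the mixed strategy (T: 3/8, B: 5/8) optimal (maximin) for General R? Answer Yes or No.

Yes

Against 1 this mix gives (3/8)·1 + (5/8)·7 = 19/4.
Against 2 this mix gives (3/8)·6 + (5/8)·4 = 19/4.
All of General C's active replies (1, 2) yield 19/4, and no column does worse for General R. The mix makes General C indifferent and guarantees 19/4, so it is optimal.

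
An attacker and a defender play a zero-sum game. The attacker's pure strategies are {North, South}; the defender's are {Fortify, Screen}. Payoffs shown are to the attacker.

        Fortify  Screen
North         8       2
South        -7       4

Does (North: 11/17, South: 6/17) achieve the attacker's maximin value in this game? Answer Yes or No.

Yes

Against Fortify this mix gives (11/17)·8 + (6/17)·(-7) = 46/17.
Against Screen this mix gives (11/17)·2 + (6/17)·4 = 46/17.
All of the defender's active replies (Fortify, Screen) yield 46/17, and no column does worse for the attacker. The mix makes the defender indifferent and guarantees 46/17, so it is optimal.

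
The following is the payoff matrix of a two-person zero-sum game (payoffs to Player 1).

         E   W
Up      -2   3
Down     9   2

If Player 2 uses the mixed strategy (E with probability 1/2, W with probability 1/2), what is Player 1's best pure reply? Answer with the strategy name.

Expected payoff of Up: (1/2)·(-2) + (1/2)·3 = 1/2.
Expected payoff of Down: (1/2)·9 + (1/2)·2 = 11/2.
The largest is 11/2, so Player 1's best response is Down.

Down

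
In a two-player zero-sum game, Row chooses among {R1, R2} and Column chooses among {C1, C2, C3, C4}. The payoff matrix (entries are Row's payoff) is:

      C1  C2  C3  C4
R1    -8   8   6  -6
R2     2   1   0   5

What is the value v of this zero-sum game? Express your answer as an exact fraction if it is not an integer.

3/4

Row minima: R1 → -8, R2 → 0; maximin = 0.
Column maxima: C1 → 2, C2 → 8, C3 → 6, C4 → 5; minimax = 2.
0 ≠ 2, so there is no saddle point; optimal play is mixed.
C2 is strictly dominated by C3 (it gives Row strictly more in every row), so Column never plays it.
C4 is strictly dominated by C1 (it gives Row strictly more in every row), so Column never plays it.
On the remaining 2×2 (R1, R2 vs C1, C3):
Let Row play R1 with probability p. Expected payoff against C1: (-8)p + 2(1−p) = −10p + 2; against C3: 6p + 0(1−p) = 6p.
Setting these equal: −10p + 2 = 6p ⇒ −16p = -2 ⇒ p = 1/8, and the value is (-10)·(1/8) + 2 = 3/4.
For Column: with q = P(C1), equating R1's and R2's payoffs gives −14q + 6 = 2q ⇒ q = 3/8.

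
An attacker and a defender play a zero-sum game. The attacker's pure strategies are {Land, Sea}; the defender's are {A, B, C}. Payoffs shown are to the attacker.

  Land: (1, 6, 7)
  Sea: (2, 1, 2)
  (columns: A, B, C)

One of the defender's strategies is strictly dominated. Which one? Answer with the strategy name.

B holds the attacker's payoff strictly below C in every row: 6 < 7, 1 < 2.
So C is strictly dominated for the defender.

C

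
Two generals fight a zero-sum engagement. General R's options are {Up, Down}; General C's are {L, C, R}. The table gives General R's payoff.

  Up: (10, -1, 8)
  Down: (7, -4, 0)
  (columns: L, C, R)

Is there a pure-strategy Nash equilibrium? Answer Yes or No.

Row minima: Up → -1, Down → -4; maximin = -1.
Column maxima: L → 10, C → -1, R → 8; minimax = -1.
maximin = minimax = -1, so a saddle point exists.

Yes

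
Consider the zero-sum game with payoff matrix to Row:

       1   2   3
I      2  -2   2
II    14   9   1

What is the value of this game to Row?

Row minima: I → -2, II → 1; maximin = 1.
Column maxima: 1 → 14, 2 → 9, 3 → 2; minimax = 2.
1 ≠ 2, so there is no saddle point; optimal play is mixed.
1 is strictly dominated by 2 (it gives Row strictly more in every row), so Column never plays it.
On the remaining 2×2 (I, II vs 2, 3):
Let Row play I with probability p. Expected payoff against 2: (-2)p + 9(1−p) = −11p + 9; against 3: 2p + 1(1−p) = p + 1.
Setting these equal: −11p + 9 = p + 1 ⇒ −12p = -8 ⇒ p = 2/3, and the value is (-11)·(2/3) + 9 = 5/3.
For Column: with q = P(2), equating I's and II's payoffs gives −4q + 2 = 8q + 1 ⇒ q = 1/12.

5/3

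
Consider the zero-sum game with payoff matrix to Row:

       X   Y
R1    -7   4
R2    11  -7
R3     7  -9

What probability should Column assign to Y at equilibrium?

Row minima: R1 → -7, R2 → -7, R3 → -9; maximin = -7.
Column maxima: X → 11, Y → 4; minimax = 4.
-7 ≠ 4, so there is no saddle point; optimal play is mixed.
R3 is strictly dominated by R2, so Row never plays it.
On the remaining 2×2 (R1, R2 vs X, Y):
Let Row play R1 with probability p. Expected payoff against X: (-7)p + 11(1−p) = −18p + 11; against Y: 4p + (-7)(1−p) = 11p − 7.
Setting these equal: −18p + 11 = 11p − 7 ⇒ −29p = -18 ⇒ p = 18/29, and the value is (-18)·(18/29) + 11 = -5/29.
For Column: with q = P(X), equating R1's and R2's payoffs gives −11q + 4 = 18q − 7 ⇒ q = 11/29.

18/29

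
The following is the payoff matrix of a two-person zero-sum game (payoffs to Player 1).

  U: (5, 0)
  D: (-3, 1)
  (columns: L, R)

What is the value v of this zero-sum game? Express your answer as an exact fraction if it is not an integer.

5/9

Row minima: U → 0, D → -3; maximin = 0.
Column maxima: L → 5, R → 1; minimax = 1.
0 ≠ 1, so there is no saddle point; optimal play is mixed.
Let Player 1 play U with probability p. Expected payoff against L: 5p + (-3)(1−p) = 8p − 3; against R: 0p + 1(1−p) = −p + 1.
Setting these equal: 8p − 3 = −p + 1 ⇒ 9p = 4 ⇒ p = 4/9, and the value is (8)·(4/9) − 3 = 5/9.
For Player 2: with q = P(L), equating U's and D's payoffs gives 5q = −4q + 1 ⇒ q = 1/9.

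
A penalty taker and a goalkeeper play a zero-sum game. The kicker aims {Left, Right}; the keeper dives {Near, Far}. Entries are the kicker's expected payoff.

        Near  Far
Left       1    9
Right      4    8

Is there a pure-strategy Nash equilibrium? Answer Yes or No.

Row minima: Left → 1, Right → 4; maximin = 4.
Column maxima: Near → 4, Far → 9; minimax = 4.
maximin = minimax = 4, so a saddle point exists.

Yes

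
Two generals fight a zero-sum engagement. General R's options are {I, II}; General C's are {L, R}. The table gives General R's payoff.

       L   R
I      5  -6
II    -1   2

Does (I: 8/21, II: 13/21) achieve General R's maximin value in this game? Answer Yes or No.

No

Against L this mix gives (8/21)·5 + (13/21)·(-1) = 9/7.
Against R this mix gives (8/21)·(-6) + (13/21)·2 = -22/21.
General C will play R, holding General R to -22/21. Shifting weight toward the row that does better against R would raise this floor (the equalizing mix achieves 2/7 against both R and L), so the proposed strategy is not optimal.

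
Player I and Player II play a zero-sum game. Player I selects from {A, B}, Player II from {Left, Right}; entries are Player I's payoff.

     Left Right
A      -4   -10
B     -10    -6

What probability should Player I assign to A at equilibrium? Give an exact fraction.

Row minima: A → -10, B → -10; maximin = -10.
Column maxima: Left → -4, Right → -6; minimax = -6.
-10 ≠ -6, so there is no saddle point; optimal play is mixed.
Let Player I play A with probability p. Expected payoff against Left: (-4)p + (-10)(1−p) = 6p − 10; against Right: (-10)p + (-6)(1−p) = −4p − 6.
Setting these equal: 6p − 10 = −4p − 6 ⇒ 10p = 4 ⇒ p = 2/5, and the value is (6)·(2/5) − 10 = -38/5.
For Player II: with q = P(Left), equating A's and B's payoffs gives 6q − 10 = −4q − 6 ⇒ q = 2/5.

2/5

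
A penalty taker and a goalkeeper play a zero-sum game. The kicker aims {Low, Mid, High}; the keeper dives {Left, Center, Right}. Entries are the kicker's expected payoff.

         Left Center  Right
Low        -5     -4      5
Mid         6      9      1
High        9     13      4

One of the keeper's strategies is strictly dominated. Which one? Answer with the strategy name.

Left holds the kicker's payoff strictly below Center in every row: -5 < -4, 6 < 9, 9 < 13.
So Center is strictly dominated for the keeper.

Center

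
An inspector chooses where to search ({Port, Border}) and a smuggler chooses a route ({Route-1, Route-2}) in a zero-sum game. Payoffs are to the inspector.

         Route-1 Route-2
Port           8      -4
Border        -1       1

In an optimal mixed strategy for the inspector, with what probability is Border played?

6/7

Row minima: Port → -4, Border → -1; maximin = -1.
Column maxima: Route-1 → 8, Route-2 → 1; minimax = 1.
-1 ≠ 1, so there is no saddle point; optimal play is mixed.
Let the inspector play Port with probability p. Expected payoff against Route-1: 8p + (-1)(1−p) = 9p − 1; against Route-2: (-4)p + 1(1−p) = −5p + 1.
Setting these equal: 9p − 1 = −5p + 1 ⇒ 14p = 2 ⇒ p = 1/7, and the value is (9)·(1/7) − 1 = 2/7.
For the smuggler: with q = P(Route-1), equating Port's and Border's payoffs gives 12q − 4 = −2q + 1 ⇒ q = 5/14.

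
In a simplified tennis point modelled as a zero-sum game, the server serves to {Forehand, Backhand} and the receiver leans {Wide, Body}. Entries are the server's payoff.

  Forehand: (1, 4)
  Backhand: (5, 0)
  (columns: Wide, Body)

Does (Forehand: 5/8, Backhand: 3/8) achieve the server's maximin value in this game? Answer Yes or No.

Against Wide this mix gives (5/8)·1 + (3/8)·5 = 5/2.
Against Body this mix gives (5/8)·4 + (3/8)·0 = 5/2.
All of the receiver's active replies (Wide, Body) yield 5/2, and no column does worse for the server. The mix makes the receiver indifferent and guarantees 5/2, so it is optimal.

Yes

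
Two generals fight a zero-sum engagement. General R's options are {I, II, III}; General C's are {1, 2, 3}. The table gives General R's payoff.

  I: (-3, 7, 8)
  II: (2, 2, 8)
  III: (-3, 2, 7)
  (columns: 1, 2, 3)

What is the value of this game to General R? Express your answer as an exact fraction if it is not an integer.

2

Row minima: I → -3, II → 2, III → -3; maximin = 2.
Column maxima: 1 → 2, 2 → 7, 3 → 8; minimax = 2.
Since maximin = minimax = 2, there is a saddle point and the value is 2.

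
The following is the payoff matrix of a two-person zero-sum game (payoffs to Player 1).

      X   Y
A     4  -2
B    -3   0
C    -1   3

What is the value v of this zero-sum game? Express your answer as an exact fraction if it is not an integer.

Row minima: A → -2, B → -3, C → -1; maximin = -1.
Column maxima: X → 4, Y → 3; minimax = 3.
-1 ≠ 3, so there is no saddle point; optimal play is mixed.
B is strictly dominated by C, so Player 1 never plays it.
On the remaining 2×2 (A, C vs X, Y):
Let Player 1 play A with probability p. Expected payoff against X: 4p + (-1)(1−p) = 5p − 1; against Y: (-2)p + 3(1−p) = −5p + 3.
Setting these equal: 5p − 1 = −5p + 3 ⇒ 10p = 4 ⇒ p = 2/5, and the value is (5)·(2/5) − 1 = 1.
For Player 2: with q = P(X), equating A's and C's payoffs gives 6q − 2 = −4q + 3 ⇒ q = 1/2.

1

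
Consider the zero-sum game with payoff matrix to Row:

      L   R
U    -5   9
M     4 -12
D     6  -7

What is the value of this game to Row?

Row minima: U → -5, M → -12, D → -7; maximin = -5.
Column maxima: L → 6, R → 9; minimax = 6.
-5 ≠ 6, so there is no saddle point; optimal play is mixed.
M is strictly dominated by D, so Row never plays it.
On the remaining 2×2 (U, D vs L, R):
Let Row play U with probability p. Expected payoff against L: (-5)p + 6(1−p) = −11p + 6; against R: 9p + (-7)(1−p) = 16p − 7.
Setting these equal: −11p + 6 = 16p − 7 ⇒ −27p = -13 ⇒ p = 13/27, and the value is (-11)·(13/27) + 6 = 19/27.
For Column: with q = P(L), equating U's and D's payoffs gives −14q + 9 = 13q − 7 ⇒ q = 16/27.

19/27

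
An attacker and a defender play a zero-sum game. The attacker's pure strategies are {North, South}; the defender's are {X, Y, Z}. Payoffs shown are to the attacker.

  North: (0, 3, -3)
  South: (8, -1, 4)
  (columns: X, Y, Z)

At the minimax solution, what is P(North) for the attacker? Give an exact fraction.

5/11

Row minima: North → -3, South → -1; maximin = -1.
Column maxima: X → 8, Y → 3, Z → 4; minimax = 3.
-1 ≠ 3, so there is no saddle point; optimal play is mixed.
X is strictly dominated by Z (it gives the attacker strictly more in every row), so the defender never plays it.
On the remaining 2×2 (North, South vs Y, Z):
Let the attacker play North with probability p. Expected payoff against Y: 3p + (-1)(1−p) = 4p − 1; against Z: (-3)p + 4(1−p) = −7p + 4.
Setting these equal: 4p − 1 = −7p + 4 ⇒ 11p = 5 ⇒ p = 5/11, and the value is (4)·(5/11) − 1 = 9/11.
For the defender: with q = P(Y), equating North's and South's payoffs gives 6q − 3 = −5q + 4 ⇒ q = 7/11.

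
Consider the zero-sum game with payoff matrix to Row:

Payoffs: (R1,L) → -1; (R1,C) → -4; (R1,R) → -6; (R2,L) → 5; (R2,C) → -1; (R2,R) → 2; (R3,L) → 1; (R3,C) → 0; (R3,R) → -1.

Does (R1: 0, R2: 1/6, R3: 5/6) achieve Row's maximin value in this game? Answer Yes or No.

Against L this mix gives (1/6)·5 + (5/6)·1 = 5/3.
Against C this mix gives (1/6)·(-1) + (5/6)·0 = -1/6.
Against R this mix gives (1/6)·2 + (5/6)·(-1) = -1/2.
Column will play R, holding Row to -1/2. Shifting weight toward the row that does better against R would raise this floor (the equalizing mix achieves -1/4 against both R and C), so the proposed strategy is not optimal.

No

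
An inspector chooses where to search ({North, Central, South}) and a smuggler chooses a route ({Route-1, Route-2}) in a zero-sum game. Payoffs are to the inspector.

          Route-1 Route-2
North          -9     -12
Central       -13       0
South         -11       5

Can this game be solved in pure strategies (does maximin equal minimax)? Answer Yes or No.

No

Row minima: North → -12, Central → -13, South → -11; maximin = -11.
Column maxima: Route-1 → -9, Route-2 → 5; minimax = -9.
-11 ≠ -9, so no pure-strategy equilibrium exists.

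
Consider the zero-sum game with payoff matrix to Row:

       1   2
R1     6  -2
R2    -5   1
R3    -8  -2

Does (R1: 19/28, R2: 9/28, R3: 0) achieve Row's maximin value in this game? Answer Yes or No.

No

Against 1 this mix gives (19/28)·6 + (9/28)·(-5) = 69/28.
Against 2 this mix gives (19/28)·(-2) + (9/28)·1 = -29/28.
Column will play 2, holding Row to -29/28. Shifting weight toward the row that does better against 2 would raise this floor (the equalizing mix achieves -2/7 against both 2 and 1), so the proposed strategy is not optimal.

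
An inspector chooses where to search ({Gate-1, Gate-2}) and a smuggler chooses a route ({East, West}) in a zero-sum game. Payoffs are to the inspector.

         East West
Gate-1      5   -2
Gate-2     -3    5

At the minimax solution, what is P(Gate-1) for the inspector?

Row minima: Gate-1 → -2, Gate-2 → -3; maximin = -2.
Column maxima: East → 5, West → 5; minimax = 5.
-2 ≠ 5, so there is no saddle point; optimal play is mixed.
Let the inspector play Gate-1 with probability p. Expected payoff against East: 5p + (-3)(1−p) = 8p − 3; against West: (-2)p + 5(1−p) = −7p + 5.
Setting these equal: 8p − 3 = −7p + 5 ⇒ 15p = 8 ⇒ p = 8/15, and the value is (8)·(8/15) − 3 = 19/15.
For the smuggler: with q = P(East), equating Gate-1's and Gate-2's payoffs gives 7q − 2 = −8q + 5 ⇒ q = 7/15.

8/15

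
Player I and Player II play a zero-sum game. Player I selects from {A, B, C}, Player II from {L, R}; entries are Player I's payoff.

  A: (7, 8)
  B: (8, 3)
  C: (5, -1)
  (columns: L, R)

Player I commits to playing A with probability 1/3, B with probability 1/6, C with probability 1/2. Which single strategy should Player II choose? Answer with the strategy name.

R

If Player II plays L, Player I's expected payoff is (1/3)·7 + (1/6)·8 + (1/2)·5 = 37/6.
If Player II plays R, Player I's expected payoff is (1/3)·8 + (1/6)·3 + (1/2)·(-1) = 8/3.
Player II minimizes Player I's payoff; the smallest is 8/3, so the best response is R.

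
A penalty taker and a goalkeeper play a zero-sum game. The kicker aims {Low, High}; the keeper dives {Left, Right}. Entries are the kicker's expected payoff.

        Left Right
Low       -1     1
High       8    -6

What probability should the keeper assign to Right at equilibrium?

9/16

Row minima: Low → -1, High → -6; maximin = -1.
Column maxima: Left → 8, Right → 1; minimax = 1.
-1 ≠ 1, so there is no saddle point; optimal play is mixed.
Let the kicker play Low with probability p. Expected payoff against Left: (-1)p + 8(1−p) = −9p + 8; against Right: 1p + (-6)(1−p) = 7p − 6.
Setting these equal: −9p + 8 = 7p − 6 ⇒ −16p = -14 ⇒ p = 7/8, and the value is (-9)·(7/8) + 8 = 1/8.
For the keeper: with q = P(Left), equating Low's and High's payoffs gives −2q + 1 = 14q − 6 ⇒ q = 7/16.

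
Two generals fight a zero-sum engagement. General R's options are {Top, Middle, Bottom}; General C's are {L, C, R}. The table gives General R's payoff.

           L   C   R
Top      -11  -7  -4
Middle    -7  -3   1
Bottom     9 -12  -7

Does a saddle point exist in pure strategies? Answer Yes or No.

Row minima: Top → -11, Middle → -7, Bottom → -12; maximin = -7.
Column maxima: L → 9, C → -3, R → 1; minimax = -3.
-7 ≠ -3, so no pure-strategy equilibrium exists.

No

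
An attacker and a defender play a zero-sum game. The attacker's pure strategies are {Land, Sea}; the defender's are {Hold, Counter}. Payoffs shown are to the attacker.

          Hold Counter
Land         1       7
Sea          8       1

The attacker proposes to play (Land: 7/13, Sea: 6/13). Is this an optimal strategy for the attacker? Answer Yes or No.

Yes

Against Hold this mix gives (7/13)·1 + (6/13)·8 = 55/13.
Against Counter this mix gives (7/13)·7 + (6/13)·1 = 55/13.
All of the defender's active replies (Hold, Counter) yield 55/13, and no column does worse for the attacker. The mix makes the defender indifferent and guarantees 55/13, so it is optimal.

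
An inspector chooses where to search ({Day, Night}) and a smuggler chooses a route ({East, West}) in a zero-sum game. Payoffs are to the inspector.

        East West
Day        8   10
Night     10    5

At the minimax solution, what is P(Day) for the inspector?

Row minima: Day → 8, Night → 5; maximin = 8.
Column maxima: East → 10, West → 10; minimax = 10.
8 ≠ 10, so there is no saddle point; optimal play is mixed.
Let the inspector play Day with probability p. Expected payoff against East: 8p + 10(1−p) = −2p + 10; against West: 10p + 5(1−p) = 5p + 5.
Setting these equal: −2p + 10 = 5p + 5 ⇒ −7p = -5 ⇒ p = 5/7, and the value is (-2)·(5/7) + 10 = 60/7.
For the smuggler: with q = P(East), equating Day's and Night's payoffs gives −2q + 10 = 5q + 5 ⇒ q = 5/7.

5/7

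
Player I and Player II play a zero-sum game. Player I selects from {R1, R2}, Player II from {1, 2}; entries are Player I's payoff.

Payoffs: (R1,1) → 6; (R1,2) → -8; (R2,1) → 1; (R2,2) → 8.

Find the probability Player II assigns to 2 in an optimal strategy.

Row minima: R1 → -8, R2 → 1; maximin = 1.
Column maxima: 1 → 6, 2 → 8; minimax = 6.
1 ≠ 6, so there is no saddle point; optimal play is mixed.
Let Player I play R1 with probability p. Expected payoff against 1: 6p + 1(1−p) = 5p + 1; against 2: (-8)p + 8(1−p) = −16p + 8.
Setting these equal: 5p + 1 = −16p + 8 ⇒ 21p = 7 ⇒ p = 1/3, and the value is (5)·(1/3) + 1 = 8/3.
For Player II: with q = P(1), equating R1's and R2's payoffs gives 14q − 8 = −7q + 8 ⇒ q = 16/21.

5/21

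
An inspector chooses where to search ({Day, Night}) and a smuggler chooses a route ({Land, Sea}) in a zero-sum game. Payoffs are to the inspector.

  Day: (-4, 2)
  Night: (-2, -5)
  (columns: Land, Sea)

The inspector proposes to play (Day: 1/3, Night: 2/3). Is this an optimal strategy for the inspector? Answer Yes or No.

Yes

Against Land this mix gives (1/3)·(-4) + (2/3)·(-2) = -8/3.
Against Sea this mix gives (1/3)·2 + (2/3)·(-5) = -8/3.
All of the smuggler's active replies (Land, Sea) yield -8/3, and no column does worse for the inspector. The mix makes the smuggler indifferent and guarantees -8/3, so it is optimal.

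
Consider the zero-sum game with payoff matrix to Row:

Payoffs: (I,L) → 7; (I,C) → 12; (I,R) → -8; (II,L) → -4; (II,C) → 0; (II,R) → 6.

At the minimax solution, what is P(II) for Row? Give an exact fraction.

3/5

Row minima: I → -8, II → -4; maximin = -4.
Column maxima: L → 7, C → 12, R → 6; minimax = 6.
-4 ≠ 6, so there is no saddle point; optimal play is mixed.
C is strictly dominated by L (it gives Row strictly more in every row), so Column never plays it.
On the remaining 2×2 (I, II vs L, R):
Let Row play I with probability p. Expected payoff against L: 7p + (-4)(1−p) = 11p − 4; against R: (-8)p + 6(1−p) = −14p + 6.
Setting these equal: 11p − 4 = −14p + 6 ⇒ 25p = 10 ⇒ p = 2/5, and the value is (11)·(2/5) − 4 = 2/5.
For Column: with q = P(L), equating I's and II's payoffs gives 15q − 8 = −10q + 6 ⇒ q = 14/25.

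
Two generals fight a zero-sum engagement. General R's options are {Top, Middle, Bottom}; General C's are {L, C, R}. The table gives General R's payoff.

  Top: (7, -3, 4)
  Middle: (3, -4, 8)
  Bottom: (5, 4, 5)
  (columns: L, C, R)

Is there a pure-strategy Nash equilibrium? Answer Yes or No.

Row minima: Top → -3, Middle → -4, Bottom → 4; maximin = 4.
Column maxima: L → 7, C → 4, R → 8; minimax = 4.
maximin = minimax = 4, so a saddle point exists.

Yes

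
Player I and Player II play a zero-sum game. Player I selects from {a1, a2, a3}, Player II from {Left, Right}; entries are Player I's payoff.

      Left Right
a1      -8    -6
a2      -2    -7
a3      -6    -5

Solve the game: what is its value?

-16/3

Row minima: a1 → -8, a2 → -7, a3 → -6; maximin = -6.
Column maxima: Left → -2, Right → -5; minimax = -5.
-6 ≠ -5, so there is no saddle point; optimal play is mixed.
a1 is strictly dominated by a3, so Player I never plays it.
On the remaining 2×2 (a2, a3 vs Left, Right):
Let Player I play a2 with probability p. Expected payoff against Left: (-2)p + (-6)(1−p) = 4p − 6; against Right: (-7)p + (-5)(1−p) = −2p − 5.
Setting these equal: 4p − 6 = −2p − 5 ⇒ 6p = 1 ⇒ p = 1/6, and the value is (4)·(1/6) − 6 = -16/3.
For Player II: with q = P(Left), equating a2's and a3's payoffs gives 5q − 7 = −q − 5 ⇒ q = 1/3.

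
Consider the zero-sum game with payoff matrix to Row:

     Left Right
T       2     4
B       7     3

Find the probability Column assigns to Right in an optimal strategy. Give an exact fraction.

Row minima: T → 2, B → 3; maximin = 3.
Column maxima: Left → 7, Right → 4; minimax = 4.
3 ≠ 4, so there is no saddle point; optimal play is mixed.
Let Row play T with probability p. Expected payoff against Left: 2p + 7(1−p) = −5p + 7; against Right: 4p + 3(1−p) = p + 3.
Setting these equal: −5p + 7 = p + 3 ⇒ −6p = -4 ⇒ p = 2/3, and the value is (-5)·(2/3) + 7 = 11/3.
For Column: with q = P(Left), equating T's and B's payoffs gives −2q + 4 = 4q + 3 ⇒ q = 1/6.

5/6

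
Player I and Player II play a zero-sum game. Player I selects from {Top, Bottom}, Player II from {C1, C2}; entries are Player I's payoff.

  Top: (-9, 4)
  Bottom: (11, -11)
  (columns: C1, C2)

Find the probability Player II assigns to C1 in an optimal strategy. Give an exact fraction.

3/7

Row minima: Top → -9, Bottom → -11; maximin = -9.
Column maxima: C1 → 11, C2 → 4; minimax = 4.
-9 ≠ 4, so there is no saddle point; optimal play is mixed.
Let Player I play Top with probability p. Expected payoff against C1: (-9)p + 11(1−p) = −20p + 11; against C2: 4p + (-11)(1−p) = 15p − 11.
Setting these equal: −20p + 11 = 15p − 11 ⇒ −35p = -22 ⇒ p = 22/35, and the value is (-20)·(22/35) + 11 = -11/7.
For Player II: with q = P(C1), equating Top's and Bottom's payoffs gives −13q + 4 = 22q − 11 ⇒ q = 3/7.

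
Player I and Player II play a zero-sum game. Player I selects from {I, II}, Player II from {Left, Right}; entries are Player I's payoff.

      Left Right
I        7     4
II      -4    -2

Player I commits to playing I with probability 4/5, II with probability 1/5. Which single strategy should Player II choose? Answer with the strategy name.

Right

If Player II plays Left, Player I's expected payoff is (4/5)·7 + (1/5)·(-4) = 24/5.
If Player II plays Right, Player I's expected payoff is (4/5)·4 + (1/5)·(-2) = 14/5.
Player II minimizes Player I's payoff; the smallest is 14/5, so the best response is Right.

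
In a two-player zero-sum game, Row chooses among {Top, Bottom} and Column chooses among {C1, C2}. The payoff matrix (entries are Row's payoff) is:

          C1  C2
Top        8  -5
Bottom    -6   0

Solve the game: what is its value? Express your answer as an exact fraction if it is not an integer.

Row minima: Top → -5, Bottom → -6; maximin = -5.
Column maxima: C1 → 8, C2 → 0; minimax = 0.
-5 ≠ 0, so there is no saddle point; optimal play is mixed.
Let Row play Top with probability p. Expected payoff against C1: 8p + (-6)(1−p) = 14p − 6; against C2: (-5)p + 0(1−p) = −5p.
Setting these equal: 14p − 6 = −5p ⇒ 19p = 6 ⇒ p = 6/19, and the value is (14)·(6/19) − 6 = -30/19.
For Column: with q = P(C1), equating Top's and Bottom's payoffs gives 13q − 5 = −6q ⇒ q = 5/19.

-30/19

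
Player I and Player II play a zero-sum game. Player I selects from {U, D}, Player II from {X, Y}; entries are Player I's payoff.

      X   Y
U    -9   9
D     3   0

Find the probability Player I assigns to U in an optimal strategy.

1/7

Row minima: U → -9, D → 0; maximin = 0.
Column maxima: X → 3, Y → 9; minimax = 3.
0 ≠ 3, so there is no saddle point; optimal play is mixed.
Let Player I play U with probability p. Expected payoff against X: (-9)p + 3(1−p) = −12p + 3; against Y: 9p + 0(1−p) = 9p.
Setting these equal: −12p + 3 = 9p ⇒ −21p = -3 ⇒ p = 1/7, and the value is (-12)·(1/7) + 3 = 9/7.
For Player II: with q = P(X), equating U's and D's payoffs gives −18q + 9 = 3q ⇒ q = 3/7.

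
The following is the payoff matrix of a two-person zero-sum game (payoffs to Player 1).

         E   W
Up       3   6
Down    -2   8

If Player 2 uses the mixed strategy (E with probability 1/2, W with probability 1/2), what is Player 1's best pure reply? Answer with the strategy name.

Expected payoff of Up: (1/2)·3 + (1/2)·6 = 9/2.
Expected payoff of Down: (1/2)·(-2) + (1/2)·8 = 3.
The largest is 9/2, so Player 1's best response is Up.

Up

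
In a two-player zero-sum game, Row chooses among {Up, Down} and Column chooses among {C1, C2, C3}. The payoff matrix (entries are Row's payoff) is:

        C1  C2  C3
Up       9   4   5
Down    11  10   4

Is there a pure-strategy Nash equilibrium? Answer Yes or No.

Row minima: Up → 4, Down → 4; maximin = 4.
Column maxima: C1 → 11, C2 → 10, C3 → 5; minimax = 5.
4 ≠ 5, so no pure-strategy equilibrium exists.

No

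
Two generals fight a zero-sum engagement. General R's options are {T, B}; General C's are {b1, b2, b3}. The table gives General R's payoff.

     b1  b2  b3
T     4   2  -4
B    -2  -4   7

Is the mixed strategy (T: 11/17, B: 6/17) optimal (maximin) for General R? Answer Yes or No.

Yes

Against b1 this mix gives (11/17)·4 + (6/17)·(-2) = 32/17.
Against b2 this mix gives (11/17)·2 + (6/17)·(-4) = -2/17.
Against b3 this mix gives (11/17)·(-4) + (6/17)·7 = -2/17.
All of General C's active replies (b2, b3) yield -2/17, and no column does worse for General R. The mix makes General C indifferent and guarantees -2/17, so it is optimal.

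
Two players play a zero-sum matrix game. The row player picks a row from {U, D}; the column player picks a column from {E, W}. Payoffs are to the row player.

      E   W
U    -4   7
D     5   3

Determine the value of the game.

47/13

Row minima: U → -4, D → 3; maximin = 3.
Column maxima: E → 5, W → 7; minimax = 5.
3 ≠ 5, so there is no saddle point; optimal play is mixed.
Let the row player play U with probability p. Expected payoff against E: (-4)p + 5(1−p) = −9p + 5; against W: 7p + 3(1−p) = 4p + 3.
Setting these equal: −9p + 5 = 4p + 3 ⇒ −13p = -2 ⇒ p = 2/13, and the value is (-9)·(2/13) + 5 = 47/13.
For the column player: with q = P(E), equating U's and D's payoffs gives −11q + 7 = 2q + 3 ⇒ q = 4/13.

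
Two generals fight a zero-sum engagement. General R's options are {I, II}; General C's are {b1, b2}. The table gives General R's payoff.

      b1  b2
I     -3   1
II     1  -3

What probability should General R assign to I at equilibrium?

Row minima: I → -3, II → -3; maximin = -3.
Column maxima: b1 → 1, b2 → 1; minimax = 1.
-3 ≠ 1, so there is no saddle point; optimal play is mixed.
Let General R play I with probability p. Expected payoff against b1: (-3)p + 1(1−p) = −4p + 1; against b2: 1p + (-3)(1−p) = 4p − 3.
Setting these equal: −4p + 1 = 4p − 3 ⇒ −8p = -4 ⇒ p = 1/2, and the value is (-4)·(1/2) + 1 = -1.
For General C: with q = P(b1), equating I's and II's payoffs gives −4q + 1 = 4q − 3 ⇒ q = 1/2.

1/2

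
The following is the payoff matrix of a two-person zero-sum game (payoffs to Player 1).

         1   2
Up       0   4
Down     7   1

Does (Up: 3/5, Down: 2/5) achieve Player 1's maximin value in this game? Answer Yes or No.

Against 1 this mix gives (3/5)·0 + (2/5)·7 = 14/5.
Against 2 this mix gives (3/5)·4 + (2/5)·1 = 14/5.
All of Player 2's active replies (1, 2) yield 14/5, and no column does worse for Player 1. The mix makes Player 2 indifferent and guarantees 14/5, so it is optimal.

Yes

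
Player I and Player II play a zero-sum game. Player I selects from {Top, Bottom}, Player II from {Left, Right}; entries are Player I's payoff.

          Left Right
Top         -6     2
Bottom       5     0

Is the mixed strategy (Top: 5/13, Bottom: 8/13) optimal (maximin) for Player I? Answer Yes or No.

Against Left this mix gives (5/13)·(-6) + (8/13)·5 = 10/13.
Against Right this mix gives (5/13)·2 + (8/13)·0 = 10/13.
All of Player II's active replies (Left, Right) yield 10/13, and no column does worse for Player I. The mix makes Player II indifferent and guarantees 10/13, so it is optimal.

Yes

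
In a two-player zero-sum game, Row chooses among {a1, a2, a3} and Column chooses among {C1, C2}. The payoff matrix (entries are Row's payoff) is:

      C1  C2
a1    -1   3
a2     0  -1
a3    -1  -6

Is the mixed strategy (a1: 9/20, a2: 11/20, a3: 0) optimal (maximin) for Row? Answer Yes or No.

Against C1 this mix gives (9/20)·(-1) + (11/20)·0 = -9/20.
Against C2 this mix gives (9/20)·3 + (11/20)·(-1) = 4/5.
Column will play C1, holding Row to -9/20. Shifting weight toward the row that does better against C1 would raise this floor (the equalizing mix achieves -1/5 against both C1 and C2), so the proposed strategy is not optimal.

No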